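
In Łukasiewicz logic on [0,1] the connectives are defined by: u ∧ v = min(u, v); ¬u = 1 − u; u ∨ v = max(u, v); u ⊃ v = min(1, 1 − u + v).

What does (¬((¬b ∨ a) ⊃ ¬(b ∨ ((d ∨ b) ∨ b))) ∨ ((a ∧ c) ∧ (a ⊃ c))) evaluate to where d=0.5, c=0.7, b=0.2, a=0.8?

¬b: Łukasiewicz ¬ gives 1 − 0.2 = 0.8
(¬b ∨ a) = max(0.8, 0.8) = 0.8
(d ∨ b) = max(0.5, 0.2) = 0.5
((d ∨ b) ∨ b) = max(0.5, 0.2) = 0.5
(b ∨ ((d ∨ b) ∨ b)) = max(0.2, 0.5) = 0.5
¬(b ∨ ((d ∨ b) ∨ b)): Łukasiewicz ¬ gives 1 − 0.5 = 0.5
((¬b ∨ a) ⊃ ¬(b ∨ ((d ∨ b) ∨ b))): min(1, 1 − 0.8 + 0.5) = 0.7
¬((¬b ∨ a) ⊃ ¬(b ∨ ((d ∨ b) ∨ b))): Łukasiewicz ¬ gives 1 − 0.7 = 0.3
(a ∧ c) = min(0.8, 0.7) = 0.7
(a ⊃ c): min(1, 1 − 0.8 + 0.7) = 0.9
((a ∧ c) ∧ (a ⊃ c)) = min(0.7, 0.9) = 0.7
(¬((¬b ∨ a) ⊃ ¬(b ∨ ((d ∨ b) ∨ b))) ∨ ((a ∧ c) ∧ (a ⊃ c))) = max(0.3, 0.7) = 0.7

0.70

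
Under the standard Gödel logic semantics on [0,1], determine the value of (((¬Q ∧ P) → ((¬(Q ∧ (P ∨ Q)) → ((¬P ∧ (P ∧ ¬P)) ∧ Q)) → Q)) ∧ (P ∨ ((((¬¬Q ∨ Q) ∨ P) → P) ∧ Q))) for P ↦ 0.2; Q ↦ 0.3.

0.20

¬Q: Gödel ¬ of 0.3 = 0 (operand ≠ 0)
(¬Q ∧ P) = min(0, 0.2) = 0
(P ∨ Q) = max(0.2, 0.3) = 0.3
(Q ∧ (P ∨ Q)) = min(0.3, 0.3) = 0.3
¬(Q ∧ (P ∨ Q)): Gödel ¬ of 0.3 = 0 (operand ≠ 0)
¬P: Gödel ¬ of 0.2 = 0 (operand ≠ 0)
¬P: Gödel ¬ of 0.2 = 0 (operand ≠ 0)
(P ∧ ¬P) = min(0.2, 0) = 0
(¬P ∧ (P ∧ ¬P)) = min(0, 0) = 0
((¬P ∧ (P ∧ ¬P)) ∧ Q) = min(0, 0.3) = 0
(¬(Q ∧ (P ∨ Q)) → ((¬P ∧ (P ∧ ¬P)) ∧ Q)): 0 ≤ 0, so result = 1
((¬(Q ∧ (P ∨ Q)) → ((¬P ∧ (P ∧ ¬P)) ∧ Q)) → Q): 1 > 0.3, so result = 0.3
((¬Q ∧ P) → ((¬(Q ∧ (P ∨ Q)) → ((¬P ∧ (P ∧ ¬P)) ∧ Q)) → Q)): 0 ≤ 0.3, so result = 1
¬Q: Gödel ¬ of 0.3 = 0 (operand ≠ 0)
¬¬Q: Gödel ¬ of 0 = 1 (operand is 0)
(¬¬Q ∨ Q) = max(1, 0.3) = 1
((¬¬Q ∨ Q) ∨ P) = max(1, 0.2) = 1
(((¬¬Q ∨ Q) ∨ P) → P): 1 > 0.2, so result = 0.2
((((¬¬Q ∨ Q) ∨ P) → P) ∧ Q) = min(0.2, 0.3) = 0.2
(P ∨ ((((¬¬Q ∨ Q) ∨ P) → P) ∧ Q)) = max(0.2, 0.2) = 0.2
(((¬Q ∧ P) → ((¬(Q ∧ (P ∨ Q)) → ((¬P ∧ (P ∧ ¬P)) ∧ Q)) → Q)) ∧ (P ∨ ((((¬¬Q ∨ Q) ∨ P) → P) ∧ Q))) = min(1, 0.2) = 0.2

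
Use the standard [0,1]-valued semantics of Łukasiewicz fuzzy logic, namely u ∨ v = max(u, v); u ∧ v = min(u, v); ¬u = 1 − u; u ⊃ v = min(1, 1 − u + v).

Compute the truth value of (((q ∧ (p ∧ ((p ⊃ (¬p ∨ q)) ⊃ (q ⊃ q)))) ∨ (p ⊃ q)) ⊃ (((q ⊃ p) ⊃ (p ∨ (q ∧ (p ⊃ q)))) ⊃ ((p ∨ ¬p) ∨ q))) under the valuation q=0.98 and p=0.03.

0.98

¬p: Łukasiewicz ¬ gives 1 − 0.03 = 0.97
(¬p ∨ q) = max(0.97, 0.98) = 0.98
(p ⊃ (¬p ∨ q)): min(1, 1 − 0.03 + 0.98) = 1
(q ⊃ q): min(1, 1 − 0.98 + 0.98) = 1
((p ⊃ (¬p ∨ q)) ⊃ (q ⊃ q)): min(1, 1 − 1 + 1) = 1
(p ∧ ((p ⊃ (¬p ∨ q)) ⊃ (q ⊃ q))) = min(0.03, 1) = 0.03
(q ∧ (p ∧ ((p ⊃ (¬p ∨ q)) ⊃ (q ⊃ q)))) = min(0.98, 0.03) = 0.03
(p ⊃ q): min(1, 1 − 0.03 + 0.98) = 1
((q ∧ (p ∧ ((p ⊃ (¬p ∨ q)) ⊃ (q ⊃ q)))) ∨ (p ⊃ q)) = max(0.03, 1) = 1
(q ⊃ p): min(1, 1 − 0.98 + 0.03) = 0.05
(p ⊃ q): min(1, 1 − 0.03 + 0.98) = 1
(q ∧ (p ⊃ q)) = min(0.98, 1) = 0.98
(p ∨ (q ∧ (p ⊃ q))) = max(0.03, 0.98) = 0.98
((q ⊃ p) ⊃ (p ∨ (q ∧ (p ⊃ q)))): min(1, 1 − 0.05 + 0.98) = 1
¬p: Łukasiewicz ¬ gives 1 − 0.03 = 0.97
(p ∨ ¬p) = max(0.03, 0.97) = 0.97
((p ∨ ¬p) ∨ q) = max(0.97, 0.98) = 0.98
(((q ⊃ p) ⊃ (p ∨ (q ∧ (p ⊃ q)))) ⊃ ((p ∨ ¬p) ∨ q)): min(1, 1 − 1 + 0.98) = 0.98
(((q ∧ (p ∧ ((p ⊃ (¬p ∨ q)) ⊃ (q ⊃ q)))) ∨ (p ⊃ q)) ⊃ (((q ⊃ p) ⊃ (p ∨ (q ∧ (p ⊃ q)))) ⊃ ((p ∨ ¬p) ∨ q))): min(1, 1 − 1 + 0.98) = 0.98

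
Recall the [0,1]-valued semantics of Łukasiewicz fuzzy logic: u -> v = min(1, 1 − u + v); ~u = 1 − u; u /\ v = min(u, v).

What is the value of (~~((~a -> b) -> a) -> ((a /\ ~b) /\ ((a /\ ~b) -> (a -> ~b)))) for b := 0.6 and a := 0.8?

0.60

~a: Łukasiewicz ¬ gives 1 − 0.8 = 0.2
(~a -> b): min(1, 1 − 0.2 + 0.6) = 1
((~a -> b) -> a): min(1, 1 − 1 + 0.8) = 0.8
~((~a -> b) -> a): Łukasiewicz ¬ gives 1 − 0.8 = 0.2
~~((~a -> b) -> a): Łukasiewicz ¬ gives 1 − 0.2 = 0.8
~b: Łukasiewicz ¬ gives 1 − 0.6 = 0.4
(a /\ ~b) = min(0.8, 0.4) = 0.4
~b: Łukasiewicz ¬ gives 1 − 0.6 = 0.4
(a /\ ~b) = min(0.8, 0.4) = 0.4
~b: Łukasiewicz ¬ gives 1 − 0.6 = 0.4
(a -> ~b): min(1, 1 − 0.8 + 0.4) = 0.6
((a /\ ~b) -> (a -> ~b)): min(1, 1 − 0.4 + 0.6) = 1
((a /\ ~b) /\ ((a /\ ~b) -> (a -> ~b))) = min(0.4, 1) = 0.4
(~~((~a -> b) -> a) -> ((a /\ ~b) /\ ((a /\ ~b) -> (a -> ~b)))): min(1, 1 − 0.8 + 0.4) = 0.6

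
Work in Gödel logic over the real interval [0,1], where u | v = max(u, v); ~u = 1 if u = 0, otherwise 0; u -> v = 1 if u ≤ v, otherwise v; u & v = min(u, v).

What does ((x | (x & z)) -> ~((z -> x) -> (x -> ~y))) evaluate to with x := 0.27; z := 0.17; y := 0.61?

(x & z) = min(0.27, 0.17) = 0.17
(x | (x & z)) = max(0.27, 0.17) = 0.27
(z -> x): 0.17 ≤ 0.27, so result = 1
~y: Gödel ¬ of 0.61 = 0 (operand ≠ 0)
(x -> ~y): 0.27 > 0, so result = 0
((z -> x) -> (x -> ~y)): 1 > 0, so result = 0
~((z -> x) -> (x -> ~y)): Gödel ¬ of 0 = 1 (operand is 0)
((x | (x & z)) -> ~((z -> x) -> (x -> ~y))): 0.27 ≤ 1, so result = 1

1.00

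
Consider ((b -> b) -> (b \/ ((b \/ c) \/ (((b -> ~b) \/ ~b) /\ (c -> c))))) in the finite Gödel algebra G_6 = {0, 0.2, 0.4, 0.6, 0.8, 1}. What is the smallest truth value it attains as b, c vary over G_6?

The minimum is attained at b = 0.2, c = 0:
  (b -> b): 0.2 ≤ 0.2, so result = 1
  (b \/ c) = max(0.2, 0) = 0.2
  ~b: Gödel ¬ of 0.2 = 0 (operand ≠ 0)
  (b -> ~b): 0.2 > 0, so result = 0
  ~b: Gödel ¬ of 0.2 = 0 (operand ≠ 0)
  ((b -> ~b) \/ ~b) = max(0, 0) = 0
  (c -> c): 0 ≤ 0, so result = 1
  (((b -> ~b) \/ ~b) /\ (c -> c)) = min(0, 1) = 0
  ((b \/ c) \/ (((b -> ~b) \/ ~b) /\ (c -> c))) = max(0.2, 0) = 0.2
  (b \/ ((b \/ c) \/ (((b -> ~b) \/ ~b) /\ (c -> c)))) = max(0.2, 0.2) = 0.2
  ((b -> b) -> (b \/ ((b \/ c) \/ (((b -> ~b) \/ ~b) /\ (c -> c))))): 1 > 0.2, so result = 0.2
Checking all 36 assignments confirms none give a value below 0.20.

0.20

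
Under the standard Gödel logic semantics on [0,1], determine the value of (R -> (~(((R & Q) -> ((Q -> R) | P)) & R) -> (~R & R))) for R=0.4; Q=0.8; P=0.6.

(R & Q) = min(0.4, 0.8) = 0.4
(Q -> R): 0.8 > 0.4, so result = 0.4
((Q -> R) | P) = max(0.4, 0.6) = 0.6
((R & Q) -> ((Q -> R) | P)): 0.4 ≤ 0.6, so result = 1
(((R & Q) -> ((Q -> R) | P)) & R) = min(1, 0.4) = 0.4
~(((R & Q) -> ((Q -> R) | P)) & R): Gödel ¬ of 0.4 = 0 (operand ≠ 0)
~R: Gödel ¬ of 0.4 = 0 (operand ≠ 0)
(~R & R) = min(0, 0.4) = 0
(~(((R & Q) -> ((Q -> R) | P)) & R) -> (~R & R)): 0 ≤ 0, so result = 1
(R -> (~(((R & Q) -> ((Q -> R) | P)) & R) -> (~R & R))): 0.4 ≤ 1, so result = 1

1.00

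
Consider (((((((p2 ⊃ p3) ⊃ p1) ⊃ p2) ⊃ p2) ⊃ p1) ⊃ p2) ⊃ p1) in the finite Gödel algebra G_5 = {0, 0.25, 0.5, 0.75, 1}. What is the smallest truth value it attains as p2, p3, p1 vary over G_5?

The minimum is attained at p2 = 0.25, p3 = 0, p1 = 0:
  (p2 ⊃ p3): 0.25 > 0, so result = 0
  ((p2 ⊃ p3) ⊃ p1): 0 ≤ 0, so result = 1
  (((p2 ⊃ p3) ⊃ p1) ⊃ p2): 1 > 0.25, so result = 0.25
  ((((p2 ⊃ p3) ⊃ p1) ⊃ p2) ⊃ p2): 0.25 ≤ 0.25, so result = 1
  (((((p2 ⊃ p3) ⊃ p1) ⊃ p2) ⊃ p2) ⊃ p1): 1 > 0, so result = 0
  ((((((p2 ⊃ p3) ⊃ p1) ⊃ p2) ⊃ p2) ⊃ p1) ⊃ p2): 0 ≤ 0.25, so result = 1
  (((((((p2 ⊃ p3) ⊃ p1) ⊃ p2) ⊃ p2) ⊃ p1) ⊃ p2) ⊃ p1): 1 > 0, so result = 0
Checking all 125 assignments confirms none give a value below 0.00.

0.00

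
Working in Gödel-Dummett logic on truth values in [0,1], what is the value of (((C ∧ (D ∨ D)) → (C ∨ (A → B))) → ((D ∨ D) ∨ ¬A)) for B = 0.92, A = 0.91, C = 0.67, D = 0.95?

0.95

(D ∨ D) = max(0.95, 0.95) = 0.95
(C ∧ (D ∨ D)) = min(0.67, 0.95) = 0.67
(A → B): 0.91 ≤ 0.92, so result = 1
(C ∨ (A → B)) = max(0.67, 1) = 1
((C ∧ (D ∨ D)) → (C ∨ (A → B))): 0.67 ≤ 1, so result = 1
(D ∨ D) = max(0.95, 0.95) = 0.95
¬A: Gödel ¬ of 0.91 = 0 (operand ≠ 0)
((D ∨ D) ∨ ¬A) = max(0.95, 0) = 0.95
(((C ∧ (D ∨ D)) → (C ∨ (A → B))) → ((D ∨ D) ∨ ¬A)): 1 > 0.95, so result = 0.95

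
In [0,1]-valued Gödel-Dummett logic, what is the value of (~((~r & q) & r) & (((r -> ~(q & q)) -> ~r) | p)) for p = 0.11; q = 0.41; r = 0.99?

~r: Gödel ¬ of 0.99 = 0 (operand ≠ 0)
(~r & q) = min(0, 0.41) = 0
((~r & q) & r) = min(0, 0.99) = 0
~((~r & q) & r): Gödel ¬ of 0 = 1 (operand is 0)
(q & q) = min(0.41, 0.41) = 0.41
~(q & q): Gödel ¬ of 0.41 = 0 (operand ≠ 0)
(r -> ~(q & q)): 0.99 > 0, so result = 0
~r: Gödel ¬ of 0.99 = 0 (operand ≠ 0)
((r -> ~(q & q)) -> ~r): 0 ≤ 0, so result = 1
(((r -> ~(q & q)) -> ~r) | p) = max(1, 0.11) = 1
(~((~r & q) & r) & (((r -> ~(q & q)) -> ~r) | p)) = min(1, 1) = 1

1.00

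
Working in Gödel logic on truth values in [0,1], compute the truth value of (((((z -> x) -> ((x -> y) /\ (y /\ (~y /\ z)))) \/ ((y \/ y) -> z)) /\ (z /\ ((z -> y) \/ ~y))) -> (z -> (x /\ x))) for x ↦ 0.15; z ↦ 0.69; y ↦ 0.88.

0.15

(z -> x): 0.69 > 0.15, so result = 0.15
(x -> y): 0.15 ≤ 0.88, so result = 1
~y: Gödel ¬ of 0.88 = 0 (operand ≠ 0)
(~y /\ z) = min(0, 0.69) = 0
(y /\ (~y /\ z)) = min(0.88, 0) = 0
((x -> y) /\ (y /\ (~y /\ z))) = min(1, 0) = 0
((z -> x) -> ((x -> y) /\ (y /\ (~y /\ z)))): 0.15 > 0, so result = 0
(y \/ y) = max(0.88, 0.88) = 0.88
((y \/ y) -> z): 0.88 > 0.69, so result = 0.69
(((z -> x) -> ((x -> y) /\ (y /\ (~y /\ z)))) \/ ((y \/ y) -> z)) = max(0, 0.69) = 0.69
(z -> y): 0.69 ≤ 0.88, so result = 1
~y: Gödel ¬ of 0.88 = 0 (operand ≠ 0)
((z -> y) \/ ~y) = max(1, 0) = 1
(z /\ ((z -> y) \/ ~y)) = min(0.69, 1) = 0.69
((((z -> x) -> ((x -> y) /\ (y /\ (~y /\ z)))) \/ ((y \/ y) -> z)) /\ (z /\ ((z -> y) \/ ~y))) = min(0.69, 0.69) = 0.69
(x /\ x) = min(0.15, 0.15) = 0.15
(z -> (x /\ x)): 0.69 > 0.15, so result = 0.15
(((((z -> x) -> ((x -> y) /\ (y /\ (~y /\ z)))) \/ ((y \/ y) -> z)) /\ (z /\ ((z -> y) \/ ~y))) -> (z -> (x /\ x))): 0.69 > 0.15, so result = 0.15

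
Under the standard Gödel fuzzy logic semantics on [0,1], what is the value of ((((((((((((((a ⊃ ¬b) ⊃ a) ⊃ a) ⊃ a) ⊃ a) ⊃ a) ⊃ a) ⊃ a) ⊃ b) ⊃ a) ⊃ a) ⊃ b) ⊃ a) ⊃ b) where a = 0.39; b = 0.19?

0.19

¬b: Gödel ¬ of 0.19 = 0 (operand ≠ 0)
(a ⊃ ¬b): 0.39 > 0, so result = 0
((a ⊃ ¬b) ⊃ a): 0 ≤ 0.39, so result = 1
(((a ⊃ ¬b) ⊃ a) ⊃ a): 1 > 0.39, so result = 0.39
((((a ⊃ ¬b) ⊃ a) ⊃ a) ⊃ a): 0.39 ≤ 0.39, so result = 1
(((((a ⊃ ¬b) ⊃ a) ⊃ a) ⊃ a) ⊃ a): 1 > 0.39, so result = 0.39
((((((a ⊃ ¬b) ⊃ a) ⊃ a) ⊃ a) ⊃ a) ⊃ a): 0.39 ≤ 0.39, so result = 1
(((((((a ⊃ ¬b) ⊃ a) ⊃ a) ⊃ a) ⊃ a) ⊃ a) ⊃ a): 1 > 0.39, so result = 0.39
((((((((a ⊃ ¬b) ⊃ a) ⊃ a) ⊃ a) ⊃ a) ⊃ a) ⊃ a) ⊃ a): 0.39 ≤ 0.39, so result = 1
(((((((((a ⊃ ¬b) ⊃ a) ⊃ a) ⊃ a) ⊃ a) ⊃ a) ⊃ a) ⊃ a) ⊃ b): 1 > 0.19, so result = 0.19
((((((((((a ⊃ ¬b) ⊃ a) ⊃ a) ⊃ a) ⊃ a) ⊃ a) ⊃ a) ⊃ a) ⊃ b) ⊃ a): 0.19 ≤ 0.39, so result = 1
(((((((((((a ⊃ ¬b) ⊃ a) ⊃ a) ⊃ a) ⊃ a) ⊃ a) ⊃ a) ⊃ a) ⊃ b) ⊃ a) ⊃ a): 1 > 0.39, so result = 0.39
((((((((((((a ⊃ ¬b) ⊃ a) ⊃ a) ⊃ a) ⊃ a) ⊃ a) ⊃ a) ⊃ a) ⊃ b) ⊃ a) ⊃ a) ⊃ b): 0.39 > 0.19, so result = 0.19
(((((((((((((a ⊃ ¬b) ⊃ a) ⊃ a) ⊃ a) ⊃ a) ⊃ a) ⊃ a) ⊃ a) ⊃ b) ⊃ a) ⊃ a) ⊃ b) ⊃ a): 0.19 ≤ 0.39, so result = 1
((((((((((((((a ⊃ ¬b) ⊃ a) ⊃ a) ⊃ a) ⊃ a) ⊃ a) ⊃ a) ⊃ a) ⊃ b) ⊃ a) ⊃ a) ⊃ b) ⊃ a) ⊃ b): 1 > 0.19, so result = 0.19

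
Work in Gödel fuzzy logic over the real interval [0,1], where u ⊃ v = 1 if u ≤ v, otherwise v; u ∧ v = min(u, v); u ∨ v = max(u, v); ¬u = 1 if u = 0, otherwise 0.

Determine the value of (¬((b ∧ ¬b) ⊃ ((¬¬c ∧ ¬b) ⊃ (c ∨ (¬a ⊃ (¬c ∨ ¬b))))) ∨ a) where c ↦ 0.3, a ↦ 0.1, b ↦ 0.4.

¬b: Gödel ¬ of 0.4 = 0 (operand ≠ 0)
(b ∧ ¬b) = min(0.4, 0) = 0
¬c: Gödel ¬ of 0.3 = 0 (operand ≠ 0)
¬¬c: Gödel ¬ of 0 = 1 (operand is 0)
¬b: Gödel ¬ of 0.4 = 0 (operand ≠ 0)
(¬¬c ∧ ¬b) = min(1, 0) = 0
¬a: Gödel ¬ of 0.1 = 0 (operand ≠ 0)
¬c: Gödel ¬ of 0.3 = 0 (operand ≠ 0)
¬b: Gödel ¬ of 0.4 = 0 (operand ≠ 0)
(¬c ∨ ¬b) = max(0, 0) = 0
(¬a ⊃ (¬c ∨ ¬b)): 0 ≤ 0, so result = 1
(c ∨ (¬a ⊃ (¬c ∨ ¬b))) = max(0.3, 1) = 1
((¬¬c ∧ ¬b) ⊃ (c ∨ (¬a ⊃ (¬c ∨ ¬b)))): 0 ≤ 1, so result = 1
((b ∧ ¬b) ⊃ ((¬¬c ∧ ¬b) ⊃ (c ∨ (¬a ⊃ (¬c ∨ ¬b))))): 0 ≤ 1, so result = 1
¬((b ∧ ¬b) ⊃ ((¬¬c ∧ ¬b) ⊃ (c ∨ (¬a ⊃ (¬c ∨ ¬b))))): Gödel ¬ of 1 = 0 (operand ≠ 0)
(¬((b ∧ ¬b) ⊃ ((¬¬c ∧ ¬b) ⊃ (c ∨ (¬a ⊃ (¬c ∨ ¬b))))) ∨ a) = max(0, 0.1) = 0.1

0.10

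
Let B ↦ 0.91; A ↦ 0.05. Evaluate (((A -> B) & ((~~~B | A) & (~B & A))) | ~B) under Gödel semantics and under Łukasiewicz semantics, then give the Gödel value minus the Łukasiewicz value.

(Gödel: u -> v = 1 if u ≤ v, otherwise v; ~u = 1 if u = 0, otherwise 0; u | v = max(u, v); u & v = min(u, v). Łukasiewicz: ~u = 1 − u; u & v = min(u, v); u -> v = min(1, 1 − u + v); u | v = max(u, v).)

-0.09

Gödel evaluation:
  (A -> B): 0.05 ≤ 0.91, so result = 1
  ~B: Gödel ¬ of 0.91 = 0 (operand ≠ 0)
  ~~B: Gödel ¬ of 0 = 1 (operand is 0)
  ~~~B: Gödel ¬ of 1 = 0 (operand ≠ 0)
  (~~~B | A) = max(0, 0.05) = 0.05
  ~B: Gödel ¬ of 0.91 = 0 (operand ≠ 0)
  (~B & A) = min(0, 0.05) = 0
  ((~~~B | A) & (~B & A)) = min(0.05, 0) = 0
  ((A -> B) & ((~~~B | A) & (~B & A))) = min(1, 0) = 0
  ~B: Gödel ¬ of 0.91 = 0 (operand ≠ 0)
  (((A -> B) & ((~~~B | A) & (~B & A))) | ~B) = max(0, 0) = 0
  Gödel value = 0
Łukasiewicz evaluation:
  (A -> B): min(1, 1 − 0.05 + 0.91) = 1
  ~B: Łukasiewicz ¬ gives 1 − 0.91 = 0.09
  ~~B: Łukasiewicz ¬ gives 1 − 0.09 = 0.91
  ~~~B: Łukasiewicz ¬ gives 1 − 0.91 = 0.09
  (~~~B | A) = max(0.09, 0.05) = 0.09
  ~B: Łukasiewicz ¬ gives 1 − 0.91 = 0.09
  (~B & A) = min(0.09, 0.05) = 0.05
  ((~~~B | A) & (~B & A)) = min(0.09, 0.05) = 0.05
  ((A -> B) & ((~~~B | A) & (~B & A))) = min(1, 0.05) = 0.05
  ~B: Łukasiewicz ¬ gives 1 − 0.91 = 0.09
  (((A -> B) & ((~~~B | A) & (~B & A))) | ~B) = max(0.05, 0.09) = 0.09
  Łukasiewicz value = 0.09
Difference: 0 − 0.09 = -0.09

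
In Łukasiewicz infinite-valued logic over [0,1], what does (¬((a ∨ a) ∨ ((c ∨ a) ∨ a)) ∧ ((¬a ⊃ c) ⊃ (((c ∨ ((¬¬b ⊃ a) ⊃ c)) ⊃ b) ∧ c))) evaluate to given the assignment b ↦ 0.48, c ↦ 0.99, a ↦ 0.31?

(a ∨ a) = max(0.31, 0.31) = 0.31
(c ∨ a) = max(0.99, 0.31) = 0.99
((c ∨ a) ∨ a) = max(0.99, 0.31) = 0.99
((a ∨ a) ∨ ((c ∨ a) ∨ a)) = max(0.31, 0.99) = 0.99
¬((a ∨ a) ∨ ((c ∨ a) ∨ a)): Łukasiewicz ¬ gives 1 − 0.99 = 0.01
¬a: Łukasiewicz ¬ gives 1 − 0.31 = 0.69
(¬a ⊃ c): min(1, 1 − 0.69 + 0.99) = 1
¬b: Łukasiewicz ¬ gives 1 − 0.48 = 0.52
¬¬b: Łukasiewicz ¬ gives 1 − 0.52 = 0.48
(¬¬b ⊃ a): min(1, 1 − 0.48 + 0.31) = 0.83
((¬¬b ⊃ a) ⊃ c): min(1, 1 − 0.83 + 0.99) = 1
(c ∨ ((¬¬b ⊃ a) ⊃ c)) = max(0.99, 1) = 1
((c ∨ ((¬¬b ⊃ a) ⊃ c)) ⊃ b): min(1, 1 − 1 + 0.48) = 0.48
(((c ∨ ((¬¬b ⊃ a) ⊃ c)) ⊃ b) ∧ c) = min(0.48, 0.99) = 0.48
((¬a ⊃ c) ⊃ (((c ∨ ((¬¬b ⊃ a) ⊃ c)) ⊃ b) ∧ c)): min(1, 1 − 1 + 0.48) = 0.48
(¬((a ∨ a) ∨ ((c ∨ a) ∨ a)) ∧ ((¬a ⊃ c) ⊃ (((c ∨ ((¬¬b ⊃ a) ⊃ c)) ⊃ b) ∧ c))) = min(0.01, 0.48) = 0.01

0.01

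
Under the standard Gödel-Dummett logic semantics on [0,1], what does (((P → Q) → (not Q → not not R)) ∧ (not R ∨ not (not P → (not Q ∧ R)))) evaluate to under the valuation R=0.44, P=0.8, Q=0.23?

(P → Q): 0.8 > 0.23, so result = 0.23
not Q: Gödel ¬ of 0.23 = 0 (operand ≠ 0)
not R: Gödel ¬ of 0.44 = 0 (operand ≠ 0)
not not R: Gödel ¬ of 0 = 1 (operand is 0)
(not Q → not not R): 0 ≤ 1, so result = 1
((P → Q) → (not Q → not not R)): 0.23 ≤ 1, so result = 1
not R: Gödel ¬ of 0.44 = 0 (operand ≠ 0)
not P: Gödel ¬ of 0.8 = 0 (operand ≠ 0)
not Q: Gödel ¬ of 0.23 = 0 (operand ≠ 0)
(not Q ∧ R) = min(0, 0.44) = 0
(not P → (not Q ∧ R)): 0 ≤ 0, so result = 1
not (not P → (not Q ∧ R)): Gödel ¬ of 1 = 0 (operand ≠ 0)
(not R ∨ not (not P → (not Q ∧ R))) = max(0, 0) = 0
(((P → Q) → (not Q → not not R)) ∧ (not R ∨ not (not P → (not Q ∧ R)))) = min(1, 0) = 0

0.00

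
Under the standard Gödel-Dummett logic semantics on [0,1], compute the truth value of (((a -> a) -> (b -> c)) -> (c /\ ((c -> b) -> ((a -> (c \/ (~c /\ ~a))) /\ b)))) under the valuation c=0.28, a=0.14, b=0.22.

0.28

(a -> a): 0.14 ≤ 0.14, so result = 1
(b -> c): 0.22 ≤ 0.28, so result = 1
((a -> a) -> (b -> c)): 1 ≤ 1, so result = 1
(c -> b): 0.28 > 0.22, so result = 0.22
~c: Gödel ¬ of 0.28 = 0 (operand ≠ 0)
~a: Gödel ¬ of 0.14 = 0 (operand ≠ 0)
(~c /\ ~a) = min(0, 0) = 0
(c \/ (~c /\ ~a)) = max(0.28, 0) = 0.28
(a -> (c \/ (~c /\ ~a))): 0.14 ≤ 0.28, so result = 1
((a -> (c \/ (~c /\ ~a))) /\ b) = min(1, 0.22) = 0.22
((c -> b) -> ((a -> (c \/ (~c /\ ~a))) /\ b)): 0.22 ≤ 0.22, so result = 1
(c /\ ((c -> b) -> ((a -> (c \/ (~c /\ ~a))) /\ b))) = min(0.28, 1) = 0.28
(((a -> a) -> (b -> c)) -> (c /\ ((c -> b) -> ((a -> (c \/ (~c /\ ~a))) /\ b)))): 1 > 0.28, so result = 0.28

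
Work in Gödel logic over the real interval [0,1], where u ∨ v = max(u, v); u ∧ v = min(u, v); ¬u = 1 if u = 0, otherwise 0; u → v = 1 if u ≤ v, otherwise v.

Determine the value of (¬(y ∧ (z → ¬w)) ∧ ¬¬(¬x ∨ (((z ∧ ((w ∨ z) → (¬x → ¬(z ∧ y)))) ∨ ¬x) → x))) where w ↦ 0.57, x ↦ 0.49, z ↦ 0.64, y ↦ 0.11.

1.00

¬w: Gödel ¬ of 0.57 = 0 (operand ≠ 0)
(z → ¬w): 0.64 > 0, so result = 0
(y ∧ (z → ¬w)) = min(0.11, 0) = 0
¬(y ∧ (z → ¬w)): Gödel ¬ of 0 = 1 (operand is 0)
¬x: Gödel ¬ of 0.49 = 0 (operand ≠ 0)
(w ∨ z) = max(0.57, 0.64) = 0.64
¬x: Gödel ¬ of 0.49 = 0 (operand ≠ 0)
(z ∧ y) = min(0.64, 0.11) = 0.11
¬(z ∧ y): Gödel ¬ of 0.11 = 0 (operand ≠ 0)
(¬x → ¬(z ∧ y)): 0 ≤ 0, so result = 1
((w ∨ z) → (¬x → ¬(z ∧ y))): 0.64 ≤ 1, so result = 1
(z ∧ ((w ∨ z) → (¬x → ¬(z ∧ y)))) = min(0.64, 1) = 0.64
¬x: Gödel ¬ of 0.49 = 0 (operand ≠ 0)
((z ∧ ((w ∨ z) → (¬x → ¬(z ∧ y)))) ∨ ¬x) = max(0.64, 0) = 0.64
(((z ∧ ((w ∨ z) → (¬x → ¬(z ∧ y)))) ∨ ¬x) → x): 0.64 > 0.49, so result = 0.49
(¬x ∨ (((z ∧ ((w ∨ z) → (¬x → ¬(z ∧ y)))) ∨ ¬x) → x)) = max(0, 0.49) = 0.49
¬(¬x ∨ (((z ∧ ((w ∨ z) → (¬x → ¬(z ∧ y)))) ∨ ¬x) → x)): Gödel ¬ of 0.49 = 0 (operand ≠ 0)
¬¬(¬x ∨ (((z ∧ ((w ∨ z) → (¬x → ¬(z ∧ y)))) ∨ ¬x) → x)): Gödel ¬ of 0 = 1 (operand is 0)
(¬(y ∧ (z → ¬w)) ∧ ¬¬(¬x ∨ (((z ∧ ((w ∨ z) → (¬x → ¬(z ∧ y)))) ∨ ¬x) → x))) = min(1, 1) = 1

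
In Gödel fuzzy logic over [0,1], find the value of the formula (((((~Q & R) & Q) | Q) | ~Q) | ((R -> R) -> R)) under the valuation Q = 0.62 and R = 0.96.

0.96

~Q: Gödel ¬ of 0.62 = 0 (operand ≠ 0)
(~Q & R) = min(0, 0.96) = 0
((~Q & R) & Q) = min(0, 0.62) = 0
(((~Q & R) & Q) | Q) = max(0, 0.62) = 0.62
~Q: Gödel ¬ of 0.62 = 0 (operand ≠ 0)
((((~Q & R) & Q) | Q) | ~Q) = max(0.62, 0) = 0.62
(R -> R): 0.96 ≤ 0.96, so result = 1
((R -> R) -> R): 1 > 0.96, so result = 0.96
(((((~Q & R) & Q) | Q) | ~Q) | ((R -> R) -> R)) = max(0.62, 0.96) = 0.96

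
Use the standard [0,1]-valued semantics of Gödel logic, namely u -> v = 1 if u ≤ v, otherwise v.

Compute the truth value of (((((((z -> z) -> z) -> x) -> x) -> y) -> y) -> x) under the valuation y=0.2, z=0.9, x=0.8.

0.80

(z -> z): 0.9 ≤ 0.9, so result = 1
((z -> z) -> z): 1 > 0.9, so result = 0.9
(((z -> z) -> z) -> x): 0.9 > 0.8, so result = 0.8
((((z -> z) -> z) -> x) -> x): 0.8 ≤ 0.8, so result = 1
(((((z -> z) -> z) -> x) -> x) -> y): 1 > 0.2, so result = 0.2
((((((z -> z) -> z) -> x) -> x) -> y) -> y): 0.2 ≤ 0.2, so result = 1
(((((((z -> z) -> z) -> x) -> x) -> y) -> y) -> x): 1 > 0.8, so result = 0.8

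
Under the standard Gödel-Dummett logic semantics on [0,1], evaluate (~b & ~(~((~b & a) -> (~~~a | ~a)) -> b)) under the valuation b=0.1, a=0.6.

0.00

~b: Gödel ¬ of 0.1 = 0 (operand ≠ 0)
~b: Gödel ¬ of 0.1 = 0 (operand ≠ 0)
(~b & a) = min(0, 0.6) = 0
~a: Gödel ¬ of 0.6 = 0 (operand ≠ 0)
~~a: Gödel ¬ of 0 = 1 (operand is 0)
~~~a: Gödel ¬ of 1 = 0 (operand ≠ 0)
~a: Gödel ¬ of 0.6 = 0 (operand ≠ 0)
(~~~a | ~a) = max(0, 0) = 0
((~b & a) -> (~~~a | ~a)): 0 ≤ 0, so result = 1
~((~b & a) -> (~~~a | ~a)): Gödel ¬ of 1 = 0 (operand ≠ 0)
(~((~b & a) -> (~~~a | ~a)) -> b): 0 ≤ 0.1, so result = 1
~(~((~b & a) -> (~~~a | ~a)) -> b): Gödel ¬ of 1 = 0 (operand ≠ 0)
(~b & ~(~((~b & a) -> (~~~a | ~a)) -> b)) = min(0, 0) = 0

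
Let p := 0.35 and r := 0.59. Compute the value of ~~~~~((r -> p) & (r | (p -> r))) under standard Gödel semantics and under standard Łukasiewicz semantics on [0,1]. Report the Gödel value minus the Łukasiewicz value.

Gödel evaluation:
  (r -> p): 0.59 > 0.35, so result = 0.35
  (p -> r): 0.35 ≤ 0.59, so result = 1
  (r | (p -> r)) = max(0.59, 1) = 1
  ((r -> p) & (r | (p -> r))) = min(0.35, 1) = 0.35
  ~((r -> p) & (r | (p -> r))): Gödel ¬ of 0.35 = 0 (operand ≠ 0)
  ~~((r -> p) & (r | (p -> r))): Gödel ¬ of 0 = 1 (operand is 0)
  ~~~((r -> p) & (r | (p -> r))): Gödel ¬ of 1 = 0 (operand ≠ 0)
  ~~~~((r -> p) & (r | (p -> r))): Gödel ¬ of 0 = 1 (operand is 0)
  ~~~~~((r -> p) & (r | (p -> r))): Gödel ¬ of 1 = 0 (operand ≠ 0)
  Gödel value = 0
Łukasiewicz evaluation:
  (r -> p): min(1, 1 − 0.59 + 0.35) = 0.76
  (p -> r): min(1, 1 − 0.35 + 0.59) = 1
  (r | (p -> r)) = max(0.59, 1) = 1
  ((r -> p) & (r | (p -> r))) = min(0.76, 1) = 0.76
  ~((r -> p) & (r | (p -> r))): Łukasiewicz ¬ gives 1 − 0.76 = 0.24
  ~~((r -> p) & (r | (p -> r))): Łukasiewicz ¬ gives 1 − 0.24 = 0.76
  ~~~((r -> p) & (r | (p -> r))): Łukasiewicz ¬ gives 1 − 0.76 = 0.24
  ~~~~((r -> p) & (r | (p -> r))): Łukasiewicz ¬ gives 1 − 0.24 = 0.76
  ~~~~~((r -> p) & (r | (p -> r))): Łukasiewicz ¬ gives 1 − 0.76 = 0.24
  Łukasiewicz value = 0.24
Difference: 0 − 0.24 = -0.24

-0.24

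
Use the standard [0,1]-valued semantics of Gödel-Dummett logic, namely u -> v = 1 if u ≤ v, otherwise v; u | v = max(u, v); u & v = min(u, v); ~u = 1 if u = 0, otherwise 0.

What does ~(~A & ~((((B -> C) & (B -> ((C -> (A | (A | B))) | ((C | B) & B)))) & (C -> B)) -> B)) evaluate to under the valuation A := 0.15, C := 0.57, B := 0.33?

~A: Gödel ¬ of 0.15 = 0 (operand ≠ 0)
(B -> C): 0.33 ≤ 0.57, so result = 1
(A | B) = max(0.15, 0.33) = 0.33
(A | (A | B)) = max(0.15, 0.33) = 0.33
(C -> (A | (A | B))): 0.57 > 0.33, so result = 0.33
(C | B) = max(0.57, 0.33) = 0.57
((C | B) & B) = min(0.57, 0.33) = 0.33
((C -> (A | (A | B))) | ((C | B) & B)) = max(0.33, 0.33) = 0.33
(B -> ((C -> (A | (A | B))) | ((C | B) & B))): 0.33 ≤ 0.33, so result = 1
((B -> C) & (B -> ((C -> (A | (A | B))) | ((C | B) & B)))) = min(1, 1) = 1
(C -> B): 0.57 > 0.33, so result = 0.33
(((B -> C) & (B -> ((C -> (A | (A | B))) | ((C | B) & B)))) & (C -> B)) = min(1, 0.33) = 0.33
((((B -> C) & (B -> ((C -> (A | (A | B))) | ((C | B) & B)))) & (C -> B)) -> B): 0.33 ≤ 0.33, so result = 1
~((((B -> C) & (B -> ((C -> (A | (A | B))) | ((C | B) & B)))) & (C -> B)) -> B): Gödel ¬ of 1 = 0 (operand ≠ 0)
(~A & ~((((B -> C) & (B -> ((C -> (A | (A | B))) | ((C | B) & B)))) & (C -> B)) -> B)) = min(0, 0) = 0
~(~A & ~((((B -> C) & (B -> ((C -> (A | (A | B))) | ((C | B) & B)))) & (C -> B)) -> B)): Gödel ¬ of 0 = 1 (operand is 0)

1.00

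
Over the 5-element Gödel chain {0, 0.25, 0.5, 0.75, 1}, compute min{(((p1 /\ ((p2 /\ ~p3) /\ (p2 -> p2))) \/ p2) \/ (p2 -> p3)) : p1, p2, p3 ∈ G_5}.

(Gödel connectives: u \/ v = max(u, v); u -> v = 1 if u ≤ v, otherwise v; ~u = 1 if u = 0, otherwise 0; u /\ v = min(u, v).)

The minimum is attained at p1 = 0, p2 = 0.25, p3 = 0:
  ~p3: Gödel ¬ of 0 = 1 (operand is 0)
  (p2 /\ ~p3) = min(0.25, 1) = 0.25
  (p2 -> p2): 0.25 ≤ 0.25, so result = 1
  ((p2 /\ ~p3) /\ (p2 -> p2)) = min(0.25, 1) = 0.25
  (p1 /\ ((p2 /\ ~p3) /\ (p2 -> p2))) = min(0, 0.25) = 0
  ((p1 /\ ((p2 /\ ~p3) /\ (p2 -> p2))) \/ p2) = max(0, 0.25) = 0.25
  (p2 -> p3): 0.25 > 0, so result = 0
  (((p1 /\ ((p2 /\ ~p3) /\ (p2 -> p2))) \/ p2) \/ (p2 -> p3)) = max(0.25, 0) = 0.25
Checking all 125 assignments confirms none give a value below 0.25.

0.25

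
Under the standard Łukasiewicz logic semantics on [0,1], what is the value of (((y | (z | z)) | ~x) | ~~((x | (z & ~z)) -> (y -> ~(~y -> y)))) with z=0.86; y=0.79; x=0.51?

(z | z) = max(0.86, 0.86) = 0.86
(y | (z | z)) = max(0.79, 0.86) = 0.86
~x: Łukasiewicz ¬ gives 1 − 0.51 = 0.49
((y | (z | z)) | ~x) = max(0.86, 0.49) = 0.86
~z: Łukasiewicz ¬ gives 1 − 0.86 = 0.14
(z & ~z) = min(0.86, 0.14) = 0.14
(x | (z & ~z)) = max(0.51, 0.14) = 0.51
~y: Łukasiewicz ¬ gives 1 − 0.79 = 0.21
(~y -> y): min(1, 1 − 0.21 + 0.79) = 1
~(~y -> y): Łukasiewicz ¬ gives 1 − 1 = 0
(y -> ~(~y -> y)): min(1, 1 − 0.79 + 0) = 0.21
((x | (z & ~z)) -> (y -> ~(~y -> y))): min(1, 1 − 0.51 + 0.21) = 0.7
~((x | (z & ~z)) -> (y -> ~(~y -> y))): Łukasiewicz ¬ gives 1 − 0.7 = 0.3
~~((x | (z & ~z)) -> (y -> ~(~y -> y))): Łukasiewicz ¬ gives 1 − 0.3 = 0.7
(((y | (z | z)) | ~x) | ~~((x | (z & ~z)) -> (y -> ~(~y -> y)))) = max(0.86, 0.7) = 0.86

0.86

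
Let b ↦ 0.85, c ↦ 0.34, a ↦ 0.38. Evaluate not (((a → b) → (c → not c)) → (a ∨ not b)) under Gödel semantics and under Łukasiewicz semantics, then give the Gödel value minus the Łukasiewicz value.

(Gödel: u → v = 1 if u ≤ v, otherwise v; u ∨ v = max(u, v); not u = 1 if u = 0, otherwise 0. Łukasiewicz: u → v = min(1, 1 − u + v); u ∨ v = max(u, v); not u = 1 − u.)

-0.62

Gödel evaluation:
  (a → b): 0.38 ≤ 0.85, so result = 1
  not c: Gödel ¬ of 0.34 = 0 (operand ≠ 0)
  (c → not c): 0.34 > 0, so result = 0
  ((a → b) → (c → not c)): 1 > 0, so result = 0
  not b: Gödel ¬ of 0.85 = 0 (operand ≠ 0)
  (a ∨ not b) = max(0.38, 0) = 0.38
  (((a → b) → (c → not c)) → (a ∨ not b)): 0 ≤ 0.38, so result = 1
  not (((a → b) → (c → not c)) → (a ∨ not b)): Gödel ¬ of 1 = 0 (operand ≠ 0)
  Gödel value = 0
Łukasiewicz evaluation:
  (a → b): min(1, 1 − 0.38 + 0.85) = 1
  not c: Łukasiewicz ¬ gives 1 − 0.34 = 0.66
  (c → not c): min(1, 1 − 0.34 + 0.66) = 1
  ((a → b) → (c → not c)): min(1, 1 − 1 + 1) = 1
  not b: Łukasiewicz ¬ gives 1 − 0.85 = 0.15
  (a ∨ not b) = max(0.38, 0.15) = 0.38
  (((a → b) → (c → not c)) → (a ∨ not b)): min(1, 1 − 1 + 0.38) = 0.38
  not (((a → b) → (c → not c)) → (a ∨ not b)): Łukasiewicz ¬ gives 1 − 0.38 = 0.62
  Łukasiewicz value = 0.62
Difference: 0 − 0.62 = -0.62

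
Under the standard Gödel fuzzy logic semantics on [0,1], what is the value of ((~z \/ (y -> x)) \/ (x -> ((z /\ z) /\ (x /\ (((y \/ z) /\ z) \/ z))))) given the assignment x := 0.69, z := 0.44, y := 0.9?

~z: Gödel ¬ of 0.44 = 0 (operand ≠ 0)
(y -> x): 0.9 > 0.69, so result = 0.69
(~z \/ (y -> x)) = max(0, 0.69) = 0.69
(z /\ z) = min(0.44, 0.44) = 0.44
(y \/ z) = max(0.9, 0.44) = 0.9
((y \/ z) /\ z) = min(0.9, 0.44) = 0.44
(((y \/ z) /\ z) \/ z) = max(0.44, 0.44) = 0.44
(x /\ (((y \/ z) /\ z) \/ z)) = min(0.69, 0.44) = 0.44
((z /\ z) /\ (x /\ (((y \/ z) /\ z) \/ z))) = min(0.44, 0.44) = 0.44
(x -> ((z /\ z) /\ (x /\ (((y \/ z) /\ z) \/ z)))): 0.69 > 0.44, so result = 0.44
((~z \/ (y -> x)) \/ (x -> ((z /\ z) /\ (x /\ (((y \/ z) /\ z) \/ z))))) = max(0.69, 0.44) = 0.69

0.69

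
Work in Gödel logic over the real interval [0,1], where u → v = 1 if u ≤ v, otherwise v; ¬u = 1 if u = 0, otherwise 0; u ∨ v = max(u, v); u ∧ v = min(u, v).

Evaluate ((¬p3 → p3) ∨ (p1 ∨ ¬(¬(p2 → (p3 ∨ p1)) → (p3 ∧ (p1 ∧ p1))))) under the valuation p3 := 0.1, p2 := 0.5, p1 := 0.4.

1.00

¬p3: Gödel ¬ of 0.1 = 0 (operand ≠ 0)
(¬p3 → p3): 0 ≤ 0.1, so result = 1
(p3 ∨ p1) = max(0.1, 0.4) = 0.4
(p2 → (p3 ∨ p1)): 0.5 > 0.4, so result = 0.4
¬(p2 → (p3 ∨ p1)): Gödel ¬ of 0.4 = 0 (operand ≠ 0)
(p1 ∧ p1) = min(0.4, 0.4) = 0.4
(p3 ∧ (p1 ∧ p1)) = min(0.1, 0.4) = 0.1
(¬(p2 → (p3 ∨ p1)) → (p3 ∧ (p1 ∧ p1))): 0 ≤ 0.1, so result = 1
¬(¬(p2 → (p3 ∨ p1)) → (p3 ∧ (p1 ∧ p1))): Gödel ¬ of 1 = 0 (operand ≠ 0)
(p1 ∨ ¬(¬(p2 → (p3 ∨ p1)) → (p3 ∧ (p1 ∧ p1)))) = max(0.4, 0) = 0.4
((¬p3 → p3) ∨ (p1 ∨ ¬(¬(p2 → (p3 ∨ p1)) → (p3 ∧ (p1 ∧ p1))))) = max(1, 0.4) = 1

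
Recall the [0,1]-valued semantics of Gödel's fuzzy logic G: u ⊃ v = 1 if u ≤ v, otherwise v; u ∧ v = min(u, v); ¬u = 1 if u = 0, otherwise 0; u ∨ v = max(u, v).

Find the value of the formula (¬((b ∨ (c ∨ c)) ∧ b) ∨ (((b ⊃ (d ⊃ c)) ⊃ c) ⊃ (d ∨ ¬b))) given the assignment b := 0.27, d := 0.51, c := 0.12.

(c ∨ c) = max(0.12, 0.12) = 0.12
(b ∨ (c ∨ c)) = max(0.27, 0.12) = 0.27
((b ∨ (c ∨ c)) ∧ b) = min(0.27, 0.27) = 0.27
¬((b ∨ (c ∨ c)) ∧ b): Gödel ¬ of 0.27 = 0 (operand ≠ 0)
(d ⊃ c): 0.51 > 0.12, so result = 0.12
(b ⊃ (d ⊃ c)): 0.27 > 0.12, so result = 0.12
((b ⊃ (d ⊃ c)) ⊃ c): 0.12 ≤ 0.12, so result = 1
¬b: Gödel ¬ of 0.27 = 0 (operand ≠ 0)
(d ∨ ¬b) = max(0.51, 0) = 0.51
(((b ⊃ (d ⊃ c)) ⊃ c) ⊃ (d ∨ ¬b)): 1 > 0.51, so result = 0.51
(¬((b ∨ (c ∨ c)) ∧ b) ∨ (((b ⊃ (d ⊃ c)) ⊃ c) ⊃ (d ∨ ¬b))) = max(0, 0.51) = 0.51

0.51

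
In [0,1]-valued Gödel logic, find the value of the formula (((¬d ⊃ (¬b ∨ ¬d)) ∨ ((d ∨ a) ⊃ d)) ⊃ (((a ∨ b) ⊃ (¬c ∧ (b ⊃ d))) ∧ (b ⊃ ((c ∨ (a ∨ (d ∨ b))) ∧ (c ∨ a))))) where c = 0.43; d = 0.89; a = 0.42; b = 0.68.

0.00

¬d: Gödel ¬ of 0.89 = 0 (operand ≠ 0)
¬b: Gödel ¬ of 0.68 = 0 (operand ≠ 0)
¬d: Gödel ¬ of 0.89 = 0 (operand ≠ 0)
(¬b ∨ ¬d) = max(0, 0) = 0
(¬d ⊃ (¬b ∨ ¬d)): 0 ≤ 0, so result = 1
(d ∨ a) = max(0.89, 0.42) = 0.89
((d ∨ a) ⊃ d): 0.89 ≤ 0.89, so result = 1
((¬d ⊃ (¬b ∨ ¬d)) ∨ ((d ∨ a) ⊃ d)) = max(1, 1) = 1
(a ∨ b) = max(0.42, 0.68) = 0.68
¬c: Gödel ¬ of 0.43 = 0 (operand ≠ 0)
(b ⊃ d): 0.68 ≤ 0.89, so result = 1
(¬c ∧ (b ⊃ d)) = min(0, 1) = 0
((a ∨ b) ⊃ (¬c ∧ (b ⊃ d))): 0.68 > 0, so result = 0
(d ∨ b) = max(0.89, 0.68) = 0.89
(a ∨ (d ∨ b)) = max(0.42, 0.89) = 0.89
(c ∨ (a ∨ (d ∨ b))) = max(0.43, 0.89) = 0.89
(c ∨ a) = max(0.43, 0.42) = 0.43
((c ∨ (a ∨ (d ∨ b))) ∧ (c ∨ a)) = min(0.89, 0.43) = 0.43
(b ⊃ ((c ∨ (a ∨ (d ∨ b))) ∧ (c ∨ a))): 0.68 > 0.43, so result = 0.43
(((a ∨ b) ⊃ (¬c ∧ (b ⊃ d))) ∧ (b ⊃ ((c ∨ (a ∨ (d ∨ b))) ∧ (c ∨ a)))) = min(0, 0.43) = 0
(((¬d ⊃ (¬b ∨ ¬d)) ∨ ((d ∨ a) ⊃ d)) ⊃ (((a ∨ b) ⊃ (¬c ∧ (b ⊃ d))) ∧ (b ⊃ ((c ∨ (a ∨ (d ∨ b))) ∧ (c ∨ a))))): 1 > 0, so result = 0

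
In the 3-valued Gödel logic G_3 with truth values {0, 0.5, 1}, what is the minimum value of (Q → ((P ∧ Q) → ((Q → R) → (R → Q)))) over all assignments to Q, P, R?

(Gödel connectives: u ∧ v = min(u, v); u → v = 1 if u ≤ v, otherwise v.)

1.00

Every assignment gives 1. For instance at Q = 0, P = 0, R = 0:
  (P ∧ Q) = min(0, 0) = 0
  (Q → R): 0 ≤ 0, so result = 1
  (R → Q): 0 ≤ 0, so result = 1
  ((Q → R) → (R → Q)): 1 ≤ 1, so result = 1
  ((P ∧ Q) → ((Q → R) → (R → Q))): 0 ≤ 1, so result = 1
  (Q → ((P ∧ Q) → ((Q → R) → (R → Q)))): 0 ≤ 1, so result = 1
All 27 assignments give value 1 — the formula is a G_3-tautology.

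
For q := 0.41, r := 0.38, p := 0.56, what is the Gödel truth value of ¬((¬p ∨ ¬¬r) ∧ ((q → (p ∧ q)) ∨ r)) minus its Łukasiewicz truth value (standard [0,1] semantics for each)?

Gödel evaluation:
  ¬p: Gödel ¬ of 0.56 = 0 (operand ≠ 0)
  ¬r: Gödel ¬ of 0.38 = 0 (operand ≠ 0)
  ¬¬r: Gödel ¬ of 0 = 1 (operand is 0)
  (¬p ∨ ¬¬r) = max(0, 1) = 1
  (p ∧ q) = min(0.56, 0.41) = 0.41
  (q → (p ∧ q)): 0.41 ≤ 0.41, so result = 1
  ((q → (p ∧ q)) ∨ r) = max(1, 0.38) = 1
  ((¬p ∨ ¬¬r) ∧ ((q → (p ∧ q)) ∨ r)) = min(1, 1) = 1
  ¬((¬p ∨ ¬¬r) ∧ ((q → (p ∧ q)) ∨ r)): Gödel ¬ of 1 = 0 (operand ≠ 0)
  Gödel value = 0
Łukasiewicz evaluation:
  ¬p: Łukasiewicz ¬ gives 1 − 0.56 = 0.44
  ¬r: Łukasiewicz ¬ gives 1 − 0.38 = 0.62
  ¬¬r: Łukasiewicz ¬ gives 1 − 0.62 = 0.38
  (¬p ∨ ¬¬r) = max(0.44, 0.38) = 0.44
  (p ∧ q) = min(0.56, 0.41) = 0.41
  (q → (p ∧ q)): min(1, 1 − 0.41 + 0.41) = 1
  ((q → (p ∧ q)) ∨ r) = max(1, 0.38) = 1
  ((¬p ∨ ¬¬r) ∧ ((q → (p ∧ q)) ∨ r)) = min(0.44, 1) = 0.44
  ¬((¬p ∨ ¬¬r) ∧ ((q → (p ∧ q)) ∨ r)): Łukasiewicz ¬ gives 1 − 0.44 = 0.56
  Łukasiewicz value = 0.56
Difference: 0 − 0.56 = -0.56

-0.56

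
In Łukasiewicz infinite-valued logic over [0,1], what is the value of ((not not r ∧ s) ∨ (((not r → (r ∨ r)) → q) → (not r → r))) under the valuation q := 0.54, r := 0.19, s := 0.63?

0.38

not r: Łukasiewicz ¬ gives 1 − 0.19 = 0.81
not not r: Łukasiewicz ¬ gives 1 − 0.81 = 0.19
(not not r ∧ s) = min(0.19, 0.63) = 0.19
not r: Łukasiewicz ¬ gives 1 − 0.19 = 0.81
(r ∨ r) = max(0.19, 0.19) = 0.19
(not r → (r ∨ r)): min(1, 1 − 0.81 + 0.19) = 0.38
((not r → (r ∨ r)) → q): min(1, 1 − 0.38 + 0.54) = 1
not r: Łukasiewicz ¬ gives 1 − 0.19 = 0.81
(not r → r): min(1, 1 − 0.81 + 0.19) = 0.38
(((not r → (r ∨ r)) → q) → (not r → r)): min(1, 1 − 1 + 0.38) = 0.38
((not not r ∧ s) ∨ (((not r → (r ∨ r)) → q) → (not r → r))) = max(0.19, 0.38) = 0.38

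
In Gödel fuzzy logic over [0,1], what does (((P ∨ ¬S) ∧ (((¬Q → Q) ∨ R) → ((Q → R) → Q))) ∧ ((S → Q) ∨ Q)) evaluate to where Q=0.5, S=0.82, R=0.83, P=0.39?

0.39

¬S: Gödel ¬ of 0.82 = 0 (operand ≠ 0)
(P ∨ ¬S) = max(0.39, 0) = 0.39
¬Q: Gödel ¬ of 0.5 = 0 (operand ≠ 0)
(¬Q → Q): 0 ≤ 0.5, so result = 1
((¬Q → Q) ∨ R) = max(1, 0.83) = 1
(Q → R): 0.5 ≤ 0.83, so result = 1
((Q → R) → Q): 1 > 0.5, so result = 0.5
(((¬Q → Q) ∨ R) → ((Q → R) → Q)): 1 > 0.5, so result = 0.5
((P ∨ ¬S) ∧ (((¬Q → Q) ∨ R) → ((Q → R) → Q))) = min(0.39, 0.5) = 0.39
(S → Q): 0.82 > 0.5, so result = 0.5
((S → Q) ∨ Q) = max(0.5, 0.5) = 0.5
(((P ∨ ¬S) ∧ (((¬Q → Q) ∨ R) → ((Q → R) → Q))) ∧ ((S → Q) ∨ Q)) = min(0.39, 0.5) = 0.39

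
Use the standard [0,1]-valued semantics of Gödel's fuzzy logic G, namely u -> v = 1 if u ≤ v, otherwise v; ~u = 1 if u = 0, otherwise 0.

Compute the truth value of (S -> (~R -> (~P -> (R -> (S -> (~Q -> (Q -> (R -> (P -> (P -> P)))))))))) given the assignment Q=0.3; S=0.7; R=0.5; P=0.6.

~R: Gödel ¬ of 0.5 = 0 (operand ≠ 0)
~P: Gödel ¬ of 0.6 = 0 (operand ≠ 0)
~Q: Gödel ¬ of 0.3 = 0 (operand ≠ 0)
(P -> P): 0.6 ≤ 0.6, so result = 1
(P -> (P -> P)): 0.6 ≤ 1, so result = 1
(R -> (P -> (P -> P))): 0.5 ≤ 1, so result = 1
(Q -> (R -> (P -> (P -> P)))): 0.3 ≤ 1, so result = 1
(~Q -> (Q -> (R -> (P -> (P -> P))))): 0 ≤ 1, so result = 1
(S -> (~Q -> (Q -> (R -> (P -> (P -> P)))))): 0.7 ≤ 1, so result = 1
(R -> (S -> (~Q -> (Q -> (R -> (P -> (P -> P))))))): 0.5 ≤ 1, so result = 1
(~P -> (R -> (S -> (~Q -> (Q -> (R -> (P -> (P -> P)))))))): 0 ≤ 1, so result = 1
(~R -> (~P -> (R -> (S -> (~Q -> (Q -> (R -> (P -> (P -> P))))))))): 0 ≤ 1, so result = 1
(S -> (~R -> (~P -> (R -> (S -> (~Q -> (Q -> (R -> (P -> (P -> P)))))))))): 0.7 ≤ 1, so result = 1

1.00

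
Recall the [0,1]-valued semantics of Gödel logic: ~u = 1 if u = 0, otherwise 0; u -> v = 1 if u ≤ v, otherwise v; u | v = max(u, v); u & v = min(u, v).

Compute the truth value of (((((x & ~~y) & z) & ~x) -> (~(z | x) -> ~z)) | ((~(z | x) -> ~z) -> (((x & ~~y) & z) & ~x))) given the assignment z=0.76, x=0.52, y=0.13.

1.00

~y: Gödel ¬ of 0.13 = 0 (operand ≠ 0)
~~y: Gödel ¬ of 0 = 1 (operand is 0)
(x & ~~y) = min(0.52, 1) = 0.52
((x & ~~y) & z) = min(0.52, 0.76) = 0.52
~x: Gödel ¬ of 0.52 = 0 (operand ≠ 0)
(((x & ~~y) & z) & ~x) = min(0.52, 0) = 0
(z | x) = max(0.76, 0.52) = 0.76
~(z | x): Gödel ¬ of 0.76 = 0 (operand ≠ 0)
~z: Gödel ¬ of 0.76 = 0 (operand ≠ 0)
(~(z | x) -> ~z): 0 ≤ 0, so result = 1
((((x & ~~y) & z) & ~x) -> (~(z | x) -> ~z)): 0 ≤ 1, so result = 1
(z | x) = max(0.76, 0.52) = 0.76
~(z | x): Gödel ¬ of 0.76 = 0 (operand ≠ 0)
~z: Gödel ¬ of 0.76 = 0 (operand ≠ 0)
(~(z | x) -> ~z): 0 ≤ 0, so result = 1
~y: Gödel ¬ of 0.13 = 0 (operand ≠ 0)
~~y: Gödel ¬ of 0 = 1 (operand is 0)
(x & ~~y) = min(0.52, 1) = 0.52
((x & ~~y) & z) = min(0.52, 0.76) = 0.52
~x: Gödel ¬ of 0.52 = 0 (operand ≠ 0)
(((x & ~~y) & z) & ~x) = min(0.52, 0) = 0
((~(z | x) -> ~z) -> (((x & ~~y) & z) & ~x)): 1 > 0, so result = 0
(((((x & ~~y) & z) & ~x) -> (~(z | x) -> ~z)) | ((~(z | x) -> ~z) -> (((x & ~~y) & z) & ~x))) = max(1, 0) = 1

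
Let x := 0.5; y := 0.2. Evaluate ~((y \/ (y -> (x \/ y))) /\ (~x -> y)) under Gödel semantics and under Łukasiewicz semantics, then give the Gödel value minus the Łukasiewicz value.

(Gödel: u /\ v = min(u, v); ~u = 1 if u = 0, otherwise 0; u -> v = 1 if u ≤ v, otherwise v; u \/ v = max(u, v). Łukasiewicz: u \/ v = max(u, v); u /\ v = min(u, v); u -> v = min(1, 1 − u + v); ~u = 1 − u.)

-0.30

Gödel evaluation:
  (x \/ y) = max(0.5, 0.2) = 0.5
  (y -> (x \/ y)): 0.2 ≤ 0.5, so result = 1
  (y \/ (y -> (x \/ y))) = max(0.2, 1) = 1
  ~x: Gödel ¬ of 0.5 = 0 (operand ≠ 0)
  (~x -> y): 0 ≤ 0.2, so result = 1
  ((y \/ (y -> (x \/ y))) /\ (~x -> y)) = min(1, 1) = 1
  ~((y \/ (y -> (x \/ y))) /\ (~x -> y)): Gödel ¬ of 1 = 0 (operand ≠ 0)
  Gödel value = 0
Łukasiewicz evaluation:
  (x \/ y) = max(0.5, 0.2) = 0.5
  (y -> (x \/ y)): min(1, 1 − 0.2 + 0.5) = 1
  (y \/ (y -> (x \/ y))) = max(0.2, 1) = 1
  ~x: Łukasiewicz ¬ gives 1 − 0.5 = 0.5
  (~x -> y): min(1, 1 − 0.5 + 0.2) = 0.7
  ((y \/ (y -> (x \/ y))) /\ (~x -> y)) = min(1, 0.7) = 0.7
  ~((y \/ (y -> (x \/ y))) /\ (~x -> y)): Łukasiewicz ¬ gives 1 − 0.7 = 0.3
  Łukasiewicz value = 0.3
Difference: 0 − 0.3 = -0.30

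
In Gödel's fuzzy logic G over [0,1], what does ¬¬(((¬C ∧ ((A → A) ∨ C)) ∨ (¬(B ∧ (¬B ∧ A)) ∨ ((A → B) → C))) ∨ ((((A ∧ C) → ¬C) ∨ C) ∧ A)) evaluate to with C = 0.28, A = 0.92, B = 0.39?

¬C: Gödel ¬ of 0.28 = 0 (operand ≠ 0)
(A → A): 0.92 ≤ 0.92, so result = 1
((A → A) ∨ C) = max(1, 0.28) = 1
(¬C ∧ ((A → A) ∨ C)) = min(0, 1) = 0
¬B: Gödel ¬ of 0.39 = 0 (operand ≠ 0)
(¬B ∧ A) = min(0, 0.92) = 0
(B ∧ (¬B ∧ A)) = min(0.39, 0) = 0
¬(B ∧ (¬B ∧ A)): Gödel ¬ of 0 = 1 (operand is 0)
(A → B): 0.92 > 0.39, so result = 0.39
((A → B) → C): 0.39 > 0.28, so result = 0.28
(¬(B ∧ (¬B ∧ A)) ∨ ((A → B) → C)) = max(1, 0.28) = 1
((¬C ∧ ((A → A) ∨ C)) ∨ (¬(B ∧ (¬B ∧ A)) ∨ ((A → B) → C))) = max(0, 1) = 1
(A ∧ C) = min(0.92, 0.28) = 0.28
¬C: Gödel ¬ of 0.28 = 0 (operand ≠ 0)
((A ∧ C) → ¬C): 0.28 > 0, so result = 0
(((A ∧ C) → ¬C) ∨ C) = max(0, 0.28) = 0.28
((((A ∧ C) → ¬C) ∨ C) ∧ A) = min(0.28, 0.92) = 0.28
(((¬C ∧ ((A → A) ∨ C)) ∨ (¬(B ∧ (¬B ∧ A)) ∨ ((A → B) → C))) ∨ ((((A ∧ C) → ¬C) ∨ C) ∧ A)) = max(1, 0.28) = 1
¬(((¬C ∧ ((A → A) ∨ C)) ∨ (¬(B ∧ (¬B ∧ A)) ∨ ((A → B) → C))) ∨ ((((A ∧ C) → ¬C) ∨ C) ∧ A)): Gödel ¬ of 1 = 0 (operand ≠ 0)
¬¬(((¬C ∧ ((A → A) ∨ C)) ∨ (¬(B ∧ (¬B ∧ A)) ∨ ((A → B) → C))) ∨ ((((A ∧ C) → ¬C) ∨ C) ∧ A)): Gödel ¬ of 0 = 1 (operand is 0)

1.00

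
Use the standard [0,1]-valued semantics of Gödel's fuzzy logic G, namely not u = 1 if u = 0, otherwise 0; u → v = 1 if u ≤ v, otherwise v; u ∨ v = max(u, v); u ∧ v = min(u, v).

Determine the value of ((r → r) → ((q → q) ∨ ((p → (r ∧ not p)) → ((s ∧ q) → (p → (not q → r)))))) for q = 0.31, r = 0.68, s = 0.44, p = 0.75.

(r → r): 0.68 ≤ 0.68, so result = 1
(q → q): 0.31 ≤ 0.31, so result = 1
not p: Gödel ¬ of 0.75 = 0 (operand ≠ 0)
(r ∧ not p) = min(0.68, 0) = 0
(p → (r ∧ not p)): 0.75 > 0, so result = 0
(s ∧ q) = min(0.44, 0.31) = 0.31
not q: Gödel ¬ of 0.31 = 0 (operand ≠ 0)
(not q → r): 0 ≤ 0.68, so result = 1
(p → (not q → r)): 0.75 ≤ 1, so result = 1
((s ∧ q) → (p → (not q → r))): 0.31 ≤ 1, so result = 1
((p → (r ∧ not p)) → ((s ∧ q) → (p → (not q → r)))): 0 ≤ 1, so result = 1
((q → q) ∨ ((p → (r ∧ not p)) → ((s ∧ q) → (p → (not q → r))))) = max(1, 1) = 1
((r → r) → ((q → q) ∨ ((p → (r ∧ not p)) → ((s ∧ q) → (p → (not q → r)))))): 1 ≤ 1, so result = 1

1.00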